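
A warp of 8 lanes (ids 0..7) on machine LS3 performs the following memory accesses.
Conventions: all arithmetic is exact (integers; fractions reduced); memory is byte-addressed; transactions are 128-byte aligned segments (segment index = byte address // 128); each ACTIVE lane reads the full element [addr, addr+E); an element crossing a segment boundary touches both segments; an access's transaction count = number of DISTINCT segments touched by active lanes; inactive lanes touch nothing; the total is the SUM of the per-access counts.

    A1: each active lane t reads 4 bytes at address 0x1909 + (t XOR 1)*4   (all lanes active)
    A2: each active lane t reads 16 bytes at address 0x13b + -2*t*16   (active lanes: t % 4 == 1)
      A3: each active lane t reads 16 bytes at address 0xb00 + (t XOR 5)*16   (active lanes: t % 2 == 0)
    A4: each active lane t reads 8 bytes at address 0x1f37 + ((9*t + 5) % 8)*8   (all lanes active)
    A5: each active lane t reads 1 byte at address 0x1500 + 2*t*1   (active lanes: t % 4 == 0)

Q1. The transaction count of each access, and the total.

A1: 1 transaction
A2: 2 transactions
A3: 1 transaction
A4: 1 transaction
A5: 1 transaction

Answer: 1,2,1,1,1; total 6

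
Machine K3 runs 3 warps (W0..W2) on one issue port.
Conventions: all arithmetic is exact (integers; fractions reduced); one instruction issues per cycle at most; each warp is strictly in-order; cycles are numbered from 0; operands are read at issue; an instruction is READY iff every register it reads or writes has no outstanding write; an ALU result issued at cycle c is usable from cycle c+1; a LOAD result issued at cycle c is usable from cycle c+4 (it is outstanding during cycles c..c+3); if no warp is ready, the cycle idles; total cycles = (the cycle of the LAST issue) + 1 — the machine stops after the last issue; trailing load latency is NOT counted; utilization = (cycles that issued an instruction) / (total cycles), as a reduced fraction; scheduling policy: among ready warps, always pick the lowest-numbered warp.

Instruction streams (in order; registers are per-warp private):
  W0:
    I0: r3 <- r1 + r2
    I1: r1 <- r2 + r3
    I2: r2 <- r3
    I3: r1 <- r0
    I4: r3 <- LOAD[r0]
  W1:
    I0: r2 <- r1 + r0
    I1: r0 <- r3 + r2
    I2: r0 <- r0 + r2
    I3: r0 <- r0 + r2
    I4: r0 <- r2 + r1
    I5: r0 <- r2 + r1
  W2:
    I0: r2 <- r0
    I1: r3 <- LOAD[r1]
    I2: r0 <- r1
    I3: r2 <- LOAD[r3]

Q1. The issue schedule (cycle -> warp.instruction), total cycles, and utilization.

cycle 0: W0.I0
cycle 1: W0.I1
cycle 2: W0.I2
cycle 3: W0.I3
cycle 4: W0.I4
cycle 5: W1.I0
cycle 6: W1.I1
cycle 7: W1.I2
cycle 8: W1.I3
cycle 9: W1.I4
cycle 10: W1.I5
cycle 11: W2.I0
cycle 12: W2.I1
cycle 13: W2.I2
cycle 14: idle
cycle 15: idle
cycle 16: W2.I3

Answer: 17 cycles, utilization 15/17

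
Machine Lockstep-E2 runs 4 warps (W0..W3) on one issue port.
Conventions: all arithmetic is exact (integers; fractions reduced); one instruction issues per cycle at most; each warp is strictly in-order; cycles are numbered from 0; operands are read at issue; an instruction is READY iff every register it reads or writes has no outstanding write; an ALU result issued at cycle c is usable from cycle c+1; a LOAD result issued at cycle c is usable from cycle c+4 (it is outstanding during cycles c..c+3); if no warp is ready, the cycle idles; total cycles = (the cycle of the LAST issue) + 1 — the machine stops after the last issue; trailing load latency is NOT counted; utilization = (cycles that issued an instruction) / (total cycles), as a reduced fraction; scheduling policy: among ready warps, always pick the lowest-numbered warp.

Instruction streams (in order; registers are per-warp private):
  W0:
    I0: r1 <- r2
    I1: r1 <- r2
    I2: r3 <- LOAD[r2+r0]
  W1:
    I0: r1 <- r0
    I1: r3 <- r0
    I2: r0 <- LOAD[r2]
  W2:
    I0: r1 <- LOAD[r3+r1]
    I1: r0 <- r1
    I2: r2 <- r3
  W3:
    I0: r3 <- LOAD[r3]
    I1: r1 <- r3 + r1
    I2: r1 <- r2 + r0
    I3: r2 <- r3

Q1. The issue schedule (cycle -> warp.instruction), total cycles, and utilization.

cycle 0: W0.I0
cycle 1: W0.I1
cycle 2: W0.I2
cycle 3: W1.I0
cycle 4: W1.I1
cycle 5: W1.I2
cycle 6: W2.I0
cycle 7: W3.I0
cycle 8: idle
cycle 9: idle
cycle 10: W2.I1
cycle 11: W2.I2
cycle 12: W3.I1
cycle 13: W3.I2
cycle 14: W3.I3

Answer: 15 cycles, utilization 13/15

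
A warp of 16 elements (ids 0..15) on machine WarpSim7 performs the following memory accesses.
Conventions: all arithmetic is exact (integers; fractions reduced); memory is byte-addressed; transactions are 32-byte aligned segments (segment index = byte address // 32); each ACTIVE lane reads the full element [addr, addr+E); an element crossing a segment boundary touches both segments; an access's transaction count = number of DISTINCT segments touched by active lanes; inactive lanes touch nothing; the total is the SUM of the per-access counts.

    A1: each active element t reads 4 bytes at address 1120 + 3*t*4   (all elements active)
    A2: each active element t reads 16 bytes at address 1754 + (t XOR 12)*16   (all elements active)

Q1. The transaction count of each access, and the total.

A1: 6 transactions
A2: 9 transactions

Answer: 6,9; total 15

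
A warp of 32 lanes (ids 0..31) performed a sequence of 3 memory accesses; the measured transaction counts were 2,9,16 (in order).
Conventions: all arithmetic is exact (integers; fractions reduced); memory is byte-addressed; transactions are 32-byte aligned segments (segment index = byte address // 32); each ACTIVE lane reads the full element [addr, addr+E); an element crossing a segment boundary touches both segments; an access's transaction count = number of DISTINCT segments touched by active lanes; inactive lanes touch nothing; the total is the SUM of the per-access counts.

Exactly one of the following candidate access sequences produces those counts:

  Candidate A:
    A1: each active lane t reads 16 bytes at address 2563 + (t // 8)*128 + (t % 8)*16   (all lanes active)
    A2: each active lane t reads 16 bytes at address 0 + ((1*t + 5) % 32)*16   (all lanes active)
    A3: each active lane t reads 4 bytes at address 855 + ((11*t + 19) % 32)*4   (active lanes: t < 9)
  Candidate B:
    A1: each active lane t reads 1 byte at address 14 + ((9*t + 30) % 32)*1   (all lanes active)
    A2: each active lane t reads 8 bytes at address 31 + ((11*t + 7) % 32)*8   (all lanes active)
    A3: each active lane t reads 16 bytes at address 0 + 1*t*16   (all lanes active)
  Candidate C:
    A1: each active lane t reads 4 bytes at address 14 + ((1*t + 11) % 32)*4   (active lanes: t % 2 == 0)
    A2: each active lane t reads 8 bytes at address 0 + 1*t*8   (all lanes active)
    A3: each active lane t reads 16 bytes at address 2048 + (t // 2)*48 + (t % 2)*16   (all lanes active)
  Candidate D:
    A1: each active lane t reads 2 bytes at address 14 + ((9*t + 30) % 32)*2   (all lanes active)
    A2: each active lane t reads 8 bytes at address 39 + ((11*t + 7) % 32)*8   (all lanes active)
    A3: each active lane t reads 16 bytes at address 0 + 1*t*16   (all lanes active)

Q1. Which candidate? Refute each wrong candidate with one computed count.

A: A1 gives 17 transactions, not 2
C: A1 gives 5 transactions, not 2
D: A1 gives 3 transactions, not 2
B: all counts match (2,9,16)

Answer: B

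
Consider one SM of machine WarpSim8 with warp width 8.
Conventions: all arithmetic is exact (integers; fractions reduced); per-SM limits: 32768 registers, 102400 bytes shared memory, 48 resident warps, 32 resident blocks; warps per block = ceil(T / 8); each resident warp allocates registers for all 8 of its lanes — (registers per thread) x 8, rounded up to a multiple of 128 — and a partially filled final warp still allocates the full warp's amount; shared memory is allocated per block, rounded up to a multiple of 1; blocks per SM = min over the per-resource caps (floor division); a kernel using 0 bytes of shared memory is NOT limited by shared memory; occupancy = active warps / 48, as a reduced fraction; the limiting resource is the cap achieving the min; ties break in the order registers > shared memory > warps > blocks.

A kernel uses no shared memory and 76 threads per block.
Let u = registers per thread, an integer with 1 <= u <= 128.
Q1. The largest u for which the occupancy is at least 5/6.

Answer: u = 96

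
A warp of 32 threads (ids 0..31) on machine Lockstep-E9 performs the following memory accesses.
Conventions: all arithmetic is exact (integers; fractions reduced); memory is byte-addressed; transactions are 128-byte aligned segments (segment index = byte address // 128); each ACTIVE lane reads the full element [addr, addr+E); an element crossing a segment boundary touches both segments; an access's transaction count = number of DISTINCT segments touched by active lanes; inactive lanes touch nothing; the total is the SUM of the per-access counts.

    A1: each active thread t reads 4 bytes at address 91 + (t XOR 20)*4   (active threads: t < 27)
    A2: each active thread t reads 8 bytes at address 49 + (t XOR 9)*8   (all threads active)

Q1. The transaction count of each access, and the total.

A1: 2 transactions
A2: 3 transactions

Answer: 2,3; total 5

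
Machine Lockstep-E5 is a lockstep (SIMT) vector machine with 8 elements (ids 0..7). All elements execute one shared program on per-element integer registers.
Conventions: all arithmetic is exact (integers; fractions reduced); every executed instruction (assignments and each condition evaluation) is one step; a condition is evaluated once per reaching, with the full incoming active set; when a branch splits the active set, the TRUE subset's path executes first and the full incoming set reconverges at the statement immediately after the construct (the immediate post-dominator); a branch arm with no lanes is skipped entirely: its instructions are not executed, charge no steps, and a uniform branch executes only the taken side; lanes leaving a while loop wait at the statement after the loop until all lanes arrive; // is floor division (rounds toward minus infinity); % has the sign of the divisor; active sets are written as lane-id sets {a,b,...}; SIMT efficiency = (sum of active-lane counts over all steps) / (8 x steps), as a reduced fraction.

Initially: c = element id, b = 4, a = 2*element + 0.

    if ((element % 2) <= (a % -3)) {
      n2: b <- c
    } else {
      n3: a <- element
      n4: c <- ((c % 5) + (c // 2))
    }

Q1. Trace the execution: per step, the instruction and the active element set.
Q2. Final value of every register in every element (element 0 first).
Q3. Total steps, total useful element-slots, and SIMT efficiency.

step 0: eval ((element % 2) <= (a % -3)) {0,1,2,3,4,5,6,7}
step 1: b <- c                       {0,6}
step 2: a <- element                 {1,2,3,4,5,7}
step 3: c <- ((c % 5) + (c // 2))    {1,2,3,4,5,7}

Answer: 4 steps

c: 0,1,3,4,6,2,6,5
b: 0,4,4,4,4,4,6,4
a: 0,1,2,3,4,5,12,7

steps = 4; useful = 22; efficiency = 22/32 = 11/16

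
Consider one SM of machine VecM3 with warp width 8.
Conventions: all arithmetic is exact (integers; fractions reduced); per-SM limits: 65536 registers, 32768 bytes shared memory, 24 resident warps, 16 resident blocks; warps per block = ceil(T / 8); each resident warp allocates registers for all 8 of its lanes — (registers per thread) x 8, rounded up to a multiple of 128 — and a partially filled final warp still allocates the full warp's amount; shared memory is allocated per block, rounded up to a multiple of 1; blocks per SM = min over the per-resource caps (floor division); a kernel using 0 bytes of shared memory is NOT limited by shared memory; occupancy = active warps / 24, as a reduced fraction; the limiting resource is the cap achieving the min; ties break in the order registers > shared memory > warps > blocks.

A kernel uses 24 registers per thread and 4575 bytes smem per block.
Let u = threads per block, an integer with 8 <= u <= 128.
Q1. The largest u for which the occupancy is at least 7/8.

Answer: u = 96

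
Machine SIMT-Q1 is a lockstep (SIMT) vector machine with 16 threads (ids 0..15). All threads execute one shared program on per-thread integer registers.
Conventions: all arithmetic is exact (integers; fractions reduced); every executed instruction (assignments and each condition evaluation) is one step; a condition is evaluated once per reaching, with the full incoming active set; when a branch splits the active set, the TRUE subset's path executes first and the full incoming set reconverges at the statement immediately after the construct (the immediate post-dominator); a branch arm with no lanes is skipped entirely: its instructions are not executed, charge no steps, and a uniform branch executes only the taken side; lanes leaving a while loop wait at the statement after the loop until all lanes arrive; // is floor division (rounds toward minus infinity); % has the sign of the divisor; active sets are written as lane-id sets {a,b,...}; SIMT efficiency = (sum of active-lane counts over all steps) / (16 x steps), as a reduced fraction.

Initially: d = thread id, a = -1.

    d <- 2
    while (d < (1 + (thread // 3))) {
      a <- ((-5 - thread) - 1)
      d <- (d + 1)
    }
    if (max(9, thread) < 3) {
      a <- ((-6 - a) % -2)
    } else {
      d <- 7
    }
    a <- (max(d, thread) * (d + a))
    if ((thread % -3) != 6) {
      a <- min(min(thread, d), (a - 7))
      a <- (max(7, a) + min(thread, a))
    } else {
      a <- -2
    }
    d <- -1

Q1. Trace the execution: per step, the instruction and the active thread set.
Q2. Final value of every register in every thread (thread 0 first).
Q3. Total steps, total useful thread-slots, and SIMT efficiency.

step 0: d <- 2                       {0,1,2,3,4,5,6,7,8,9,10,11,12,13,14,15}
step 1: eval (d < (1 + (thread // 3))) {0,1,2,3,4,5,6,7,8,9,10,11,12,13,14,15}
step 2: a <- ((-5 - thread) - 1)     {6,7,8,9,10,11,12,13,14,15}
step 3: d <- (d + 1)                 {6,7,8,9,10,11,12,13,14,15}
step 4: eval (d < (1 + (thread // 3))) {6,7,8,9,10,11,12,13,14,15}
step 5: a <- ((-5 - thread) - 1)     {9,10,11,12,13,14,15}
step 6: d <- (d + 1)                 {9,10,11,12,13,14,15}
step 7: eval (d < (1 + (thread // 3))) {9,10,11,12,13,14,15}
step 8: a <- ((-5 - thread) - 1)     {12,13,14,15}
step 9: d <- (d + 1)                 {12,13,14,15}
step 10: eval (d < (1 + (thread // 3))) {12,13,14,15}
step 11: a <- ((-5 - thread) - 1)     {15}
step 12: d <- (d + 1)                 {15}
step 13: eval (d < (1 + (thread // 3))) {15}
step 14: eval (max(9, thread) < 3)    {0,1,2,3,4,5,6,7,8,9,10,11,12,13,14,15}
step 15: d <- 7                       {0,1,2,3,4,5,6,7,8,9,10,11,12,13,14,15}
step 16: a <- (max(d, thread) * (d + a)) {0,1,2,3,4,5,6,7,8,9,10,11,12,13,14,15}
step 17: eval ((thread % -3) != 6)    {0,1,2,3,4,5,6,7,8,9,10,11,12,13,14,15}
step 18: a <- min(min(thread, d), (a - 7)) {0,1,2,3,4,5,6,7,8,9,10,11,12,13,14,15}
step 19: a <- (max(7, a) + min(thread, a)) {0,1,2,3,4,5,6,7,8,9,10,11,12,13,14,15}
step 20: d <- -1                      {0,1,2,3,4,5,6,7,8,9,10,11,12,13,14,15}

Answer: 21 steps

d: -1,-1,-1,-1,-1,-1,-1,-1,-1,-1,-1,-1,-1,-1,-1,-1
a: 7,8,9,10,11,12,-35,-42,-56,-72,-90,-110,-132,-156,-182,-210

steps = 21; useful = 210; efficiency = 210/336 = 5/8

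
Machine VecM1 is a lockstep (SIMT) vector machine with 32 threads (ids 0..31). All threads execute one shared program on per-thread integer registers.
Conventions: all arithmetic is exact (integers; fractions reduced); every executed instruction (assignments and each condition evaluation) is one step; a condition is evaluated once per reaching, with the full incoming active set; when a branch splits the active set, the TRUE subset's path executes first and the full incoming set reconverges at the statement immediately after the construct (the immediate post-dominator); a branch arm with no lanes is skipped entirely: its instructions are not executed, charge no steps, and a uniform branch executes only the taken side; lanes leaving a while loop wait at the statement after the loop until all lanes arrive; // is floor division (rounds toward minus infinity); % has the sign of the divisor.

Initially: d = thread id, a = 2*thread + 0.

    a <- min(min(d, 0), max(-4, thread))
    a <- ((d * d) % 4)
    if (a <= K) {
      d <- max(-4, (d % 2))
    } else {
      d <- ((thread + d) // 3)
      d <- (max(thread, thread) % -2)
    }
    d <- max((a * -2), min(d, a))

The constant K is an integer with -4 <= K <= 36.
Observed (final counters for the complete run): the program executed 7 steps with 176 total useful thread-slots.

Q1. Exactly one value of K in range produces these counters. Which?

Answer: K = 0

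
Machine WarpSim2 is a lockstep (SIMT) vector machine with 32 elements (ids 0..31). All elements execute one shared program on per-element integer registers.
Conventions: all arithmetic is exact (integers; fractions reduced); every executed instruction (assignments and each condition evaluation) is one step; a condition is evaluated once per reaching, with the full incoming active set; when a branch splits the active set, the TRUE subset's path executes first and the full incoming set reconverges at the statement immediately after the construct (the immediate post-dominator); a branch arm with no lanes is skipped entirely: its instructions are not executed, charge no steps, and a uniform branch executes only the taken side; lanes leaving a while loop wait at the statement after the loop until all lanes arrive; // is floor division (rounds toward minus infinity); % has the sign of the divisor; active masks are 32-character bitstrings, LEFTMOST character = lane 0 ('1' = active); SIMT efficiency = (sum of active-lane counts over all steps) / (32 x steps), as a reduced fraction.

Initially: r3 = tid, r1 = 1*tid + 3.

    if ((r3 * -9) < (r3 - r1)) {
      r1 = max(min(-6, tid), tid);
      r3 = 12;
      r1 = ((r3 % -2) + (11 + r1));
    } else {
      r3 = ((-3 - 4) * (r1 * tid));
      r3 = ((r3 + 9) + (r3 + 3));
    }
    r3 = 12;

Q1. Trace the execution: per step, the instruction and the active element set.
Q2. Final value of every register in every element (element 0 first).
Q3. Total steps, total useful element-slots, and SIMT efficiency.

step 0: eval ((r3 * -9) < (r3 - r1)) 11111111111111111111111111111111
step 1: r1 <- max(min(-6, tid), tid) 01111111111111111111111111111111
step 2: r3 <- 12                     01111111111111111111111111111111
step 3: r1 <- ((r3 % -2) + (11 + r1)) 01111111111111111111111111111111
step 4: r3 <- ((-3 - 4) * (r1 * tid)) 10000000000000000000000000000000
step 5: r3 <- ((r3 + 9) + (r3 + 3))  10000000000000000000000000000000
step 6: r3 <- 12                     11111111111111111111111111111111

Answer: 7 steps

r3: 12,12,12,12,12,12,12,12,12,12,12,12,12,12,12,12,12,12,12,12,12,12,12,12,12,12,12,12,12,12,12,12
r1: 3,12,13,14,15,16,17,18,19,20,21,22,23,24,25,26,27,28,29,30,31,32,33,34,35,36,37,38,39,40,41,42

steps = 7; useful = 159; efficiency = 159/224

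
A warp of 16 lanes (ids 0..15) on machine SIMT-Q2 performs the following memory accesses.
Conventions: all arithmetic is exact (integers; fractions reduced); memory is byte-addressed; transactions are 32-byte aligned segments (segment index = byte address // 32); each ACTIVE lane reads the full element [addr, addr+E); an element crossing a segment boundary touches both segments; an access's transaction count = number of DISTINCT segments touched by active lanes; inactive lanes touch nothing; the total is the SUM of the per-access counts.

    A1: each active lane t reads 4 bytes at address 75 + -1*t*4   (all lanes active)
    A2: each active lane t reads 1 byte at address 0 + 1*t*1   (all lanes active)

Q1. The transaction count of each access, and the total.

A1: 3 transactions
A2: 1 transaction

Answer: 3,1; total 4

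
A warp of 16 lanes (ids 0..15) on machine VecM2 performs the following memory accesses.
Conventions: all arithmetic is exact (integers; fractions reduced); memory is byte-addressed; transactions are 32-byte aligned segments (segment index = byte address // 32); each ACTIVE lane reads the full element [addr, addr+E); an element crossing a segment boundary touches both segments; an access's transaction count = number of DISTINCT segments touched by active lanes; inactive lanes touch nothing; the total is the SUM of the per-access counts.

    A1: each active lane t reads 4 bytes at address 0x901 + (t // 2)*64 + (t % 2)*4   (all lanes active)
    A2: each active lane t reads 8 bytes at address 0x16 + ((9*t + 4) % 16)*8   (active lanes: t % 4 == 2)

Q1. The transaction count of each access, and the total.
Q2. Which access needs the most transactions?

A1: 8 transactions
A2: 4 transactions

Answer: 8,4; total 12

Answer: A1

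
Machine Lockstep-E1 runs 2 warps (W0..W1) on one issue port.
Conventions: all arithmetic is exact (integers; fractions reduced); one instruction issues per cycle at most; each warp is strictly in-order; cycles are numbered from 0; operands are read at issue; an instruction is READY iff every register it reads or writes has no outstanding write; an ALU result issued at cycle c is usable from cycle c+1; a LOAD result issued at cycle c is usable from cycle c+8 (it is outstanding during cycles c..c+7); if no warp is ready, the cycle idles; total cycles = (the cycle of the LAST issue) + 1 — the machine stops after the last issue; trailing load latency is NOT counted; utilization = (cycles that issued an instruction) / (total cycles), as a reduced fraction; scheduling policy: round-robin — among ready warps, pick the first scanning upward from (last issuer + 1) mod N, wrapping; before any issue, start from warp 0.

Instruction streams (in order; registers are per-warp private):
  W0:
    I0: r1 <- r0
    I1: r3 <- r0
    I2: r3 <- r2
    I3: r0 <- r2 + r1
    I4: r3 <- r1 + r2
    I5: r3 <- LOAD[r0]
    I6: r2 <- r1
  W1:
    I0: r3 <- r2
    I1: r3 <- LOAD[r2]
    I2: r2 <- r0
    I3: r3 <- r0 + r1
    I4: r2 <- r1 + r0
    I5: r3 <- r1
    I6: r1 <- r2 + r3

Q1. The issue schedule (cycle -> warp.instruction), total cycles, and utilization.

cycle 0: W0.I0
cycle 1: W1.I0
cycle 2: W0.I1
cycle 3: W1.I1
cycle 4: W0.I2
cycle 5: W1.I2
cycle 6: W0.I3
cycle 7: W0.I4
cycle 8: W0.I5
cycle 9: W0.I6
cycle 10: idle
cycle 11: W1.I3
cycle 12: W1.I4
cycle 13: W1.I5
cycle 14: W1.I6

Answer: 15 cycles, utilization 14/15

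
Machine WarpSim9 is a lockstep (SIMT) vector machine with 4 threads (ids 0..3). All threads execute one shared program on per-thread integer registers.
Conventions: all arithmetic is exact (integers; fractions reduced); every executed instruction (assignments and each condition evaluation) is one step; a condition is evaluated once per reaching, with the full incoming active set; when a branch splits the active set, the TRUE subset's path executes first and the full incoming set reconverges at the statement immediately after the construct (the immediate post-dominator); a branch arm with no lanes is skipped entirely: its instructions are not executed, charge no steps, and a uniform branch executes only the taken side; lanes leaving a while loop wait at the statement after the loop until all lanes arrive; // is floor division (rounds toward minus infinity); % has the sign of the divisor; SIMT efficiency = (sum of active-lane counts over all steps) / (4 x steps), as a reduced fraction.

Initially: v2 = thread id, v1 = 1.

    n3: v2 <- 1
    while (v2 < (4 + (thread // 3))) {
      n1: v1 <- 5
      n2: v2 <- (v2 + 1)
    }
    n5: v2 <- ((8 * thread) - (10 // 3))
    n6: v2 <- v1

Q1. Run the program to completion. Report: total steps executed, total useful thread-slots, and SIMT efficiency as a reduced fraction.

Answer: 16 steps, 55 useful, 55/64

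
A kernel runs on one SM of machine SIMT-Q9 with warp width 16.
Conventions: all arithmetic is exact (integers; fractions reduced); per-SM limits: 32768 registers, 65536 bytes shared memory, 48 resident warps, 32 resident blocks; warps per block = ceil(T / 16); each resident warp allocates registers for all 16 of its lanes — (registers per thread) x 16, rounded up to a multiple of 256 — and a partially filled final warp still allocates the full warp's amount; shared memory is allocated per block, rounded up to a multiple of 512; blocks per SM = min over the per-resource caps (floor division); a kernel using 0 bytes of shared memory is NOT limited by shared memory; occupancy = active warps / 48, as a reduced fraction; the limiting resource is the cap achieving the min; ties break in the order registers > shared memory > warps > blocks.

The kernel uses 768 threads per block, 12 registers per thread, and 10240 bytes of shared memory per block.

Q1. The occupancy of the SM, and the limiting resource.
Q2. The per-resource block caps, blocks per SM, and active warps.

Answer: occupancy 1, limited by warps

registers: 2 blocks
shared memory: 6 blocks
warps: 1 block
blocks: 32 blocks

Answer: 1 block, 48 active warps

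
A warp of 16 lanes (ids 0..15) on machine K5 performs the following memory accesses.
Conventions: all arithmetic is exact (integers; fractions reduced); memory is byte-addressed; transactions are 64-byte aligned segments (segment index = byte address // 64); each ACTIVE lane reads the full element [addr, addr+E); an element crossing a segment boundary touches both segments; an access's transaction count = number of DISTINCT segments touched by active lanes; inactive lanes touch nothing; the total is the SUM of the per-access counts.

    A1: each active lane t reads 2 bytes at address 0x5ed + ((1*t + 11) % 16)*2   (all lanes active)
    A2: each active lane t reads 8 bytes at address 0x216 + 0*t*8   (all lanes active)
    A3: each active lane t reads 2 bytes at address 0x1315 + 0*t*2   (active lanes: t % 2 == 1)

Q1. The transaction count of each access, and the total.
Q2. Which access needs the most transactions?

A1: 2 transactions
A2: 1 transaction
A3: 1 transaction

Answer: 2,1,1; total 4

Answer: A1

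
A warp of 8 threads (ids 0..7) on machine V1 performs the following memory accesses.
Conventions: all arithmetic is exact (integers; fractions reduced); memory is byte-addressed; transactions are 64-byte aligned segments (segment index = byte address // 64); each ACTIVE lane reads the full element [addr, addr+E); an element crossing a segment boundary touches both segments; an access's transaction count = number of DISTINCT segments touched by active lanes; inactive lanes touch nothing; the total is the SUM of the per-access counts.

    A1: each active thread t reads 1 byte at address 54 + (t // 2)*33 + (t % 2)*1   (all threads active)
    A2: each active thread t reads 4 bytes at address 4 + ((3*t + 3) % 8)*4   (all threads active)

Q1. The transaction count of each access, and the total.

A1: 3 transactions
A2: 1 transaction

Answer: 3,1; total 4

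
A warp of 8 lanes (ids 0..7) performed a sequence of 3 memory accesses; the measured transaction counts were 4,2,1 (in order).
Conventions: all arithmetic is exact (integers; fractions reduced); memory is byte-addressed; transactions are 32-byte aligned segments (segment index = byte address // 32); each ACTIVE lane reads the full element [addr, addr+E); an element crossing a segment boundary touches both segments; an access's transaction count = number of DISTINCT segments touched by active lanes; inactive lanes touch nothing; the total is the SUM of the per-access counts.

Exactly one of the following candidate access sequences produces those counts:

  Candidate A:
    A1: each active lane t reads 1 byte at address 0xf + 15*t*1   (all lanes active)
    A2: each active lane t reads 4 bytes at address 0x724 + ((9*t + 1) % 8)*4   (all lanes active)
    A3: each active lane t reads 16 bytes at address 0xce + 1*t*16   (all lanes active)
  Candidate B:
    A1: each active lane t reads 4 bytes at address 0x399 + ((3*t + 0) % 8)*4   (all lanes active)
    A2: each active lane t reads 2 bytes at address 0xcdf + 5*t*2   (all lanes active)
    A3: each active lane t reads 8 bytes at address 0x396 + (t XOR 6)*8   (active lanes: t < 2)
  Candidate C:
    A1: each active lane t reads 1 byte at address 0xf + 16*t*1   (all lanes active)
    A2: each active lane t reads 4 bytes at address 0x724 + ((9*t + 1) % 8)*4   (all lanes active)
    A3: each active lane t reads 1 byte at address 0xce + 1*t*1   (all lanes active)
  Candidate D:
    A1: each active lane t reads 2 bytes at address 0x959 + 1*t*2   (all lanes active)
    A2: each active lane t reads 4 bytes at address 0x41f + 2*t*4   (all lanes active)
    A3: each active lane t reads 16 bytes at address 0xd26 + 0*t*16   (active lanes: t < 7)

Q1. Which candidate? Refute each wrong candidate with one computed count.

A: A3 gives 5 transactions, not 1
B: A1 gives 2 transactions, not 4
D: A1 gives 2 transactions, not 4
C: all counts match (4,2,1)

Answer: C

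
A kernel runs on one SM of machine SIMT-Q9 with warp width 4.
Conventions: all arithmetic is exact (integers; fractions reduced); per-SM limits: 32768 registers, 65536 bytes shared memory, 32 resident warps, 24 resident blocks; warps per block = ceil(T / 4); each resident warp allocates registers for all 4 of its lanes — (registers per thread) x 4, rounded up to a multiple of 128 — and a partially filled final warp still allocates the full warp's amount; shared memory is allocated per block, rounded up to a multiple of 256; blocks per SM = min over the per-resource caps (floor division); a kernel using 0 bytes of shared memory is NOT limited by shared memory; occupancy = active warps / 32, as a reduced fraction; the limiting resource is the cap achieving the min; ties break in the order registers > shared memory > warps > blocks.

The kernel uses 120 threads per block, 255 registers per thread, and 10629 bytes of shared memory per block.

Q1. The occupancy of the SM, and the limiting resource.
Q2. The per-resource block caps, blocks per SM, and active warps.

Answer: occupancy 15/16, limited by registers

registers: 1 block
shared memory: 6 blocks
warps: 1 block
blocks: 24 blocks

Answer: 1 block, 30 active warps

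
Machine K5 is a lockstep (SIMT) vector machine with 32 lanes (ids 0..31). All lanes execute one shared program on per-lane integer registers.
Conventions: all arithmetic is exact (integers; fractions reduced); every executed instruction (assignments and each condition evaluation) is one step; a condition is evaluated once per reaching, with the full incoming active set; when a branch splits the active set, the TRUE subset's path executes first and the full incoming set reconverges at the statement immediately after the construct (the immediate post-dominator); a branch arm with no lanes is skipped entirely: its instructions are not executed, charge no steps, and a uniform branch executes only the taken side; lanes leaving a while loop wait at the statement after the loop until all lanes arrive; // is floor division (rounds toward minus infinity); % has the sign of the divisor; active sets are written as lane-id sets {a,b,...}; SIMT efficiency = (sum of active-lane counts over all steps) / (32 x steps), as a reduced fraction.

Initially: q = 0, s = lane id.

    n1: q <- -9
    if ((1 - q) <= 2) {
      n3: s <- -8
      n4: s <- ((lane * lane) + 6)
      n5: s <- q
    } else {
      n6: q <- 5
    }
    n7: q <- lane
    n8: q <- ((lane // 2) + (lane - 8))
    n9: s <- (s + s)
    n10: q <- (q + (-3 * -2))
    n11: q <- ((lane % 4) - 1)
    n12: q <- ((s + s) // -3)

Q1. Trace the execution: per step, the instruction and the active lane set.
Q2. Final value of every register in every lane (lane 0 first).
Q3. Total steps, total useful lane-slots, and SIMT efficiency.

step 0: q <- -9                      {0,1,2,3,4,5,6,7,8,9,10,11,12,13,14,15,16,17,18,19,20,21,22,23,24,25,26,27,28,29,30,31}
step 1: eval ((1 - q) <= 2)          {0,1,2,3,4,5,6,7,8,9,10,11,12,13,14,15,16,17,18,19,20,21,22,23,24,25,26,27,28,29,30,31}
step 2: q <- 5                       {0,1,2,3,4,5,6,7,8,9,10,11,12,13,14,15,16,17,18,19,20,21,22,23,24,25,26,27,28,29,30,31}
step 3: q <- lane                    {0,1,2,3,4,5,6,7,8,9,10,11,12,13,14,15,16,17,18,19,20,21,22,23,24,25,26,27,28,29,30,31}
step 4: q <- ((lane // 2) + (lane - 8)) {0,1,2,3,4,5,6,7,8,9,10,11,12,13,14,15,16,17,18,19,20,21,22,23,24,25,26,27,28,29,30,31}
step 5: s <- (s + s)                 {0,1,2,3,4,5,6,7,8,9,10,11,12,13,14,15,16,17,18,19,20,21,22,23,24,25,26,27,28,29,30,31}
step 6: q <- (q + (-3 * -2))         {0,1,2,3,4,5,6,7,8,9,10,11,12,13,14,15,16,17,18,19,20,21,22,23,24,25,26,27,28,29,30,31}
step 7: q <- ((lane % 4) - 1)        {0,1,2,3,4,5,6,7,8,9,10,11,12,13,14,15,16,17,18,19,20,21,22,23,24,25,26,27,28,29,30,31}
step 8: q <- ((s + s) // -3)         {0,1,2,3,4,5,6,7,8,9,10,11,12,13,14,15,16,17,18,19,20,21,22,23,24,25,26,27,28,29,30,31}

Answer: 9 steps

q: 0,-2,-3,-4,-6,-7,-8,-10,-11,-12,-14,-15,-16,-18,-19,-20,-22,-23,-24,-26,-27,-28,-30,-31,-32,-34,-35,-36,-38,-39,-40,-42
s: 0,2,4,6,8,10,12,14,16,18,20,22,24,26,28,30,32,34,36,38,40,42,44,46,48,50,52,54,56,58,60,62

steps = 9; useful = 288; efficiency = 288/288 = 1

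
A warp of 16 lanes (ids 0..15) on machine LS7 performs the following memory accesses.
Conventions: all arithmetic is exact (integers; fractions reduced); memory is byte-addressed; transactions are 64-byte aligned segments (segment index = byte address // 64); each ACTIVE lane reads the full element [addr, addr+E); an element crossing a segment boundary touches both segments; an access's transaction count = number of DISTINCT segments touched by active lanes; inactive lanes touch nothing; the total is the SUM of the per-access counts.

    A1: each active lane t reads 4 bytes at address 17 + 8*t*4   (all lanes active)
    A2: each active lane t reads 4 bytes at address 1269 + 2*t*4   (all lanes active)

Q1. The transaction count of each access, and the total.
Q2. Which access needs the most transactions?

A1: 8 transactions
A2: 3 transactions

Answer: 8,3; total 11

Answer: A1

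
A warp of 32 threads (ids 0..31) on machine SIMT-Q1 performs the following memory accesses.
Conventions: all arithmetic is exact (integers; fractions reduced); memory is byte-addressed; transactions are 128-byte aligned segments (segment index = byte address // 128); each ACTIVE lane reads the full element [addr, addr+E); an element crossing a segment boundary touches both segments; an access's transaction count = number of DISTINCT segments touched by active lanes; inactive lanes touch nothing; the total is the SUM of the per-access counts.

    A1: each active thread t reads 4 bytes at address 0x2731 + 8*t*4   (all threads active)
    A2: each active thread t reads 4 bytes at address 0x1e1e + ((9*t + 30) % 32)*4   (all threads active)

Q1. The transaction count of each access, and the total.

A1: 9 transactions
A2: 2 transactions

Answer: 9,2; total 11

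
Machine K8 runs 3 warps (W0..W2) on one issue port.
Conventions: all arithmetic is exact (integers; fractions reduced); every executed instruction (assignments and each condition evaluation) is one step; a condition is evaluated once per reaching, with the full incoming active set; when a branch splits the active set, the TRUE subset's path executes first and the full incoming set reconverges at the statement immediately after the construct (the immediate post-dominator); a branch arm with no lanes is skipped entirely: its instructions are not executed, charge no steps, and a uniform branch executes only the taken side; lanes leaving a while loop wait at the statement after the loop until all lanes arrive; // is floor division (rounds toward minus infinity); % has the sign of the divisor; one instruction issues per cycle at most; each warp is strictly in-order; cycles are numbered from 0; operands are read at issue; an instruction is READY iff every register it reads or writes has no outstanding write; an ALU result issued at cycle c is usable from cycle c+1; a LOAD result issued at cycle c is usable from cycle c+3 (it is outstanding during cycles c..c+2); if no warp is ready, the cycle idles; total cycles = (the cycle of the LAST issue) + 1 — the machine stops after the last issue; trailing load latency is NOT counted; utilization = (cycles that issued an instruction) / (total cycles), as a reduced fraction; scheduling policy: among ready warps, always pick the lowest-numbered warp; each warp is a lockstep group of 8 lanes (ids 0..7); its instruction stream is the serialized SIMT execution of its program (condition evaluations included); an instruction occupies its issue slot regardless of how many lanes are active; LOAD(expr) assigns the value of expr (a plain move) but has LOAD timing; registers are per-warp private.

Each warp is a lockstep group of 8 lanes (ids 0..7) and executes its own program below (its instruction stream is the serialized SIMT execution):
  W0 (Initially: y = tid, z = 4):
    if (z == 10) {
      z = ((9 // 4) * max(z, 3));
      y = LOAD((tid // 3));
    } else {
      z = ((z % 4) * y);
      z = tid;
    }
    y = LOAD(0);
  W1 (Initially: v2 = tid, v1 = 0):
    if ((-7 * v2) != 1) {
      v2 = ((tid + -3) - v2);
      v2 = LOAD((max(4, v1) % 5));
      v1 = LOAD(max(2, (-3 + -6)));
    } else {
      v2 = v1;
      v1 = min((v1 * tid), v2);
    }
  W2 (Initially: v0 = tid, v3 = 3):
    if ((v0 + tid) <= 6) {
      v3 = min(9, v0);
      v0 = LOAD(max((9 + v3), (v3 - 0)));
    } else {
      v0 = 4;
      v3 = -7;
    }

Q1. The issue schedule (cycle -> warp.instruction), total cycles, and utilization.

cycle 0: W0.I0
cycle 1: W0.I1
cycle 2: W0.I2
cycle 3: W0.I3
cycle 4: W1.I0
cycle 5: W1.I1
cycle 6: W1.I2
cycle 7: W1.I3
cycle 8: W2.I0
cycle 9: W2.I1
cycle 10: W2.I2
cycle 11: idle
cycle 12: idle
cycle 13: W2.I3
cycle 14: W2.I4

Answer: 15 cycles, utilization 13/15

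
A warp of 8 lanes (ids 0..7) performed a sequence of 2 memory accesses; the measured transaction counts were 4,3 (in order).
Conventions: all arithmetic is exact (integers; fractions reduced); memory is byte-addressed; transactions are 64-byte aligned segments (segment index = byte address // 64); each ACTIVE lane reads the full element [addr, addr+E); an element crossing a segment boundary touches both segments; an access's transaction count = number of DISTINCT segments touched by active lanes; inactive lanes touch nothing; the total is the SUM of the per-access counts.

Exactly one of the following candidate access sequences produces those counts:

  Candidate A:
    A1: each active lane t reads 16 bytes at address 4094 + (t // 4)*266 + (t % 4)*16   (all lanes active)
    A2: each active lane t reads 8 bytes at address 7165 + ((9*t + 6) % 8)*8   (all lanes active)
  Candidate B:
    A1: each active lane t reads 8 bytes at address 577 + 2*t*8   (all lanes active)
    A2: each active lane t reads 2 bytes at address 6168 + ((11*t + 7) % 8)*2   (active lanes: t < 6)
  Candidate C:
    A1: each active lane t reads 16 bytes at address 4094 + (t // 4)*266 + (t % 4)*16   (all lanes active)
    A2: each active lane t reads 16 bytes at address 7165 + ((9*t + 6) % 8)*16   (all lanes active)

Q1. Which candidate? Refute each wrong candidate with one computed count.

A: A2 gives 2 transactions, not 3
B: A1 gives 2 transactions, not 4
C: all counts match (4,3)

Answer: C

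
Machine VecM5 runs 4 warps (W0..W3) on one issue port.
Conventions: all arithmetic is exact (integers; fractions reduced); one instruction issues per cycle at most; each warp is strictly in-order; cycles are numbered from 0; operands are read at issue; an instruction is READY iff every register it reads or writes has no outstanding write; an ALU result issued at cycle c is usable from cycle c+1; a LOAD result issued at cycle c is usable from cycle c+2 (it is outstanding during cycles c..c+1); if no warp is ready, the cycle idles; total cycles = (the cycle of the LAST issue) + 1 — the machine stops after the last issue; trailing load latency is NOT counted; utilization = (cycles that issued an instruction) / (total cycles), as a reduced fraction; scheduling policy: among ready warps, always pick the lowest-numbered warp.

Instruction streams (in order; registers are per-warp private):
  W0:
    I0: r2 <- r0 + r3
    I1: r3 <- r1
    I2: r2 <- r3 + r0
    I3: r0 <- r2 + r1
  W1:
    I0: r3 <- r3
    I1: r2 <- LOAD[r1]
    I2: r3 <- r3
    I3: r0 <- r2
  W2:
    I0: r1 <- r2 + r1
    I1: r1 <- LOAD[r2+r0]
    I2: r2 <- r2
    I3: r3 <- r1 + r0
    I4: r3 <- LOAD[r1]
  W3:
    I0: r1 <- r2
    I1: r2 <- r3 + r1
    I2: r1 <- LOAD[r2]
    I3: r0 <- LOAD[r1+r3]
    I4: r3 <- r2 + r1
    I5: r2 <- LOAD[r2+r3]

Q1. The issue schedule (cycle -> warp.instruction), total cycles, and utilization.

cycle 0: W0.I0
cycle 1: W0.I1
cycle 2: W0.I2
cycle 3: W0.I3
cycle 4: W1.I0
cycle 5: W1.I1
cycle 6: W1.I2
cycle 7: W1.I3
cycle 8: W2.I0
cycle 9: W2.I1
cycle 10: W2.I2
cycle 11: W2.I3
cycle 12: W2.I4
cycle 13: W3.I0
cycle 14: W3.I1
cycle 15: W3.I2
cycle 16: idle
cycle 17: W3.I3
cycle 18: W3.I4
cycle 19: W3.I5

Answer: 20 cycles, utilization 19/20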